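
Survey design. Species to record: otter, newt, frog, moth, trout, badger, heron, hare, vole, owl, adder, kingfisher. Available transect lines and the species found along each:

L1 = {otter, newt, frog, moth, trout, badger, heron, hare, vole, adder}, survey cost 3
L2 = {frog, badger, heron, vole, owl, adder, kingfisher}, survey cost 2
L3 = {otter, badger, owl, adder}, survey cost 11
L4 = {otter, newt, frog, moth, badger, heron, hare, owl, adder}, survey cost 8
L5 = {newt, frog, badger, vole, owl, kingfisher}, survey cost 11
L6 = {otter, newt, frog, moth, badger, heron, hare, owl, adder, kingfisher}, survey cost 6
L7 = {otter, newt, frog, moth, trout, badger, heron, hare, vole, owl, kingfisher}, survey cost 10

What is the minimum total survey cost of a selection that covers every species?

L1, L2 cover every species at survey cost 3 + 2 = 5.
Any cover uses at least 2 transects; among all covering selections none totals below 5.

5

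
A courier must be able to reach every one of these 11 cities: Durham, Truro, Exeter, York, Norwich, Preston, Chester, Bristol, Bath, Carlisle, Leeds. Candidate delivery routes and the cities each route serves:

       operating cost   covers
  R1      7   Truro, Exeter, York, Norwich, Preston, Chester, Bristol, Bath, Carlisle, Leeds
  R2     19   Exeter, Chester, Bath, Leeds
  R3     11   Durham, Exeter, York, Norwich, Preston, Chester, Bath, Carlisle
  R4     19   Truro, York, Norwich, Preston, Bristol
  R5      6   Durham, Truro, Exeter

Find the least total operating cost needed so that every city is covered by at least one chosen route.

R1, R5 cover every city at operating cost 7 + 6 = 13.
Any cover uses at least 2 routes; among all covering selections none totals below 13.

13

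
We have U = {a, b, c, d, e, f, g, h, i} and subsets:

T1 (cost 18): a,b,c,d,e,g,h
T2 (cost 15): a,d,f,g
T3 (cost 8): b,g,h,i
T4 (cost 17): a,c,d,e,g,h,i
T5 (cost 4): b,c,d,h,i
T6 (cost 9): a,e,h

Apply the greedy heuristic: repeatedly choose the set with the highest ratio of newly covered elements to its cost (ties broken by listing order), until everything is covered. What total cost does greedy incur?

Pick 1: T5 adds 5 new (b, c, d, h, i) at cost 4 (ratio 5/4).
Pick 2: T6 adds 2 new (a, e) at cost 9 (ratio 2/9).
Pick 3: T2 adds 2 new (f, g) at cost 15 (ratio 2/15).
Greedy total cost: 4 + 9 + 15 = 28.

28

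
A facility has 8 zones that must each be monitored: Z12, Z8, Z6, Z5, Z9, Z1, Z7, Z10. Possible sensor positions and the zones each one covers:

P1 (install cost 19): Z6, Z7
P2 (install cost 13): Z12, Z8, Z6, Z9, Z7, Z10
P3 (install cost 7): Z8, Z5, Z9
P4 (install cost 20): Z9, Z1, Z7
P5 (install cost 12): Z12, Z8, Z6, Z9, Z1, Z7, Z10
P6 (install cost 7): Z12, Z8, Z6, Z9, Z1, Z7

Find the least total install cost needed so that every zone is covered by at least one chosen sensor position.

P3, P5 cover every zone at install cost 7 + 12 = 19.
Any cover uses at least 2 sensor positions; among all covering selections none totals below 19.

19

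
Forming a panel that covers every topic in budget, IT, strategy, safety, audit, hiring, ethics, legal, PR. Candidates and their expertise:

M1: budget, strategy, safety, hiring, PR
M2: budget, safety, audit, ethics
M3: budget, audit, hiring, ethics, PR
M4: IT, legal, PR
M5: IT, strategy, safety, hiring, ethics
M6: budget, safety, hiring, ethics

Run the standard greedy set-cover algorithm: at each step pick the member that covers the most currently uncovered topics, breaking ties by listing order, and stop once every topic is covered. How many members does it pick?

3

Pick 1: M1 covers 5 new topics (budget, strategy, safety, hiring, PR).
Pick 2: M2 covers 2 new topics (audit, ethics).
Pick 3: M4 covers 2 new topics (IT, legal).
Greedy uses 3 members.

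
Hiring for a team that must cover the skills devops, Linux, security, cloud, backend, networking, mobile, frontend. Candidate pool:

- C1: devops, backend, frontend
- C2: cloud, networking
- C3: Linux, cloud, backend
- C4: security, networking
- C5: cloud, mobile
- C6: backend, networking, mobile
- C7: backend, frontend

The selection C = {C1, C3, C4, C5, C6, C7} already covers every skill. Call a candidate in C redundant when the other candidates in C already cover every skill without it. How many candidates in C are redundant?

Drop C1: devops uncovered — not redundant.
Drop C3: Linux uncovered — not redundant.
Drop C4: security uncovered — not redundant.
Drop C5: the rest still cover every skill — redundant.
Drop C6: the rest still cover every skill — redundant.
Drop C7: the rest still cover every skill — redundant.
3 redundant: C5, C6, C7.

3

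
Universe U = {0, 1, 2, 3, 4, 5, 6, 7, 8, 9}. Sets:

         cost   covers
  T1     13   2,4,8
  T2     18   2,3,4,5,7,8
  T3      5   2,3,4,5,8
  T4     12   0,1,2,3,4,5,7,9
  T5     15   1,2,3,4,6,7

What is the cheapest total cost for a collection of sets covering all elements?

32

T3, T4, T5 cover every element at cost 5 + 12 + 15 = 32.
Any cover uses at least 3 sets; among all covering selections none totals below 32.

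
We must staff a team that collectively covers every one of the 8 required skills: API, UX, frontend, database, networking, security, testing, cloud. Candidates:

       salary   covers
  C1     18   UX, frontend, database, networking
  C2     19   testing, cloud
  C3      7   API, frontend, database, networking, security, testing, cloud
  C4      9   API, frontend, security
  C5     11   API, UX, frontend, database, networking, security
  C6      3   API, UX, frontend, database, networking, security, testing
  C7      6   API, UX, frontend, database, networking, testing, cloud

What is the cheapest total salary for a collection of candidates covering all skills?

C6, C7 cover every skill at salary 3 + 6 = 9.
Any cover uses at least 2 candidates; among all covering selections none totals below 9.

9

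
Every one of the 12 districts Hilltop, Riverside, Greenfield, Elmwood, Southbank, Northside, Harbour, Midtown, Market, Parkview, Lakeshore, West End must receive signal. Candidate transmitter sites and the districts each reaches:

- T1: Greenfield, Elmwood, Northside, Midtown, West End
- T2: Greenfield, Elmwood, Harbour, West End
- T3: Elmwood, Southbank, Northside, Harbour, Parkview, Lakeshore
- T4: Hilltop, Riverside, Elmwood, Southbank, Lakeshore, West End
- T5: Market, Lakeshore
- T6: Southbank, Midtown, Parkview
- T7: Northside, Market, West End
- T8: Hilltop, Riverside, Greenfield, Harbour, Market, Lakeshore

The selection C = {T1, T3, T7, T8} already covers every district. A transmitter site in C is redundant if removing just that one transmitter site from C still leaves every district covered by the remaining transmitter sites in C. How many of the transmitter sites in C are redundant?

Drop T1: Midtown uncovered — not redundant.
Drop T3: Southbank, Parkview uncovered — not redundant.
Drop T7: the rest still cover every district — redundant.
Drop T8: Hilltop, Riverside uncovered — not redundant.
1 redundant: T7.

1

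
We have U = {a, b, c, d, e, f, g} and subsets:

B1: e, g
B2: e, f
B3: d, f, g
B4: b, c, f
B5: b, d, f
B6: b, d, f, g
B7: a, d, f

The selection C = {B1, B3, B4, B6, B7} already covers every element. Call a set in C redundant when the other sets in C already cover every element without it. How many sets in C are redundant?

Drop B1: e uncovered — not redundant.
Drop B3: the rest still cover every element — redundant.
Drop B4: c uncovered — not redundant.
Drop B6: the rest still cover every element — redundant.
Drop B7: a uncovered — not redundant.
2 redundant: B3, B6.

2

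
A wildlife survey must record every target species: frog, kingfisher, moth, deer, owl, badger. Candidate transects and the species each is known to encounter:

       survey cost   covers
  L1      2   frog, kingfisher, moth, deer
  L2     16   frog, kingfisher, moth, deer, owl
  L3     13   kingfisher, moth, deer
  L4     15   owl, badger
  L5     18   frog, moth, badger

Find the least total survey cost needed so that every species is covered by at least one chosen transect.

17

L1, L4 cover every species at survey cost 2 + 15 = 17.
Any cover uses at least 2 transects; among all covering selections none totals below 17.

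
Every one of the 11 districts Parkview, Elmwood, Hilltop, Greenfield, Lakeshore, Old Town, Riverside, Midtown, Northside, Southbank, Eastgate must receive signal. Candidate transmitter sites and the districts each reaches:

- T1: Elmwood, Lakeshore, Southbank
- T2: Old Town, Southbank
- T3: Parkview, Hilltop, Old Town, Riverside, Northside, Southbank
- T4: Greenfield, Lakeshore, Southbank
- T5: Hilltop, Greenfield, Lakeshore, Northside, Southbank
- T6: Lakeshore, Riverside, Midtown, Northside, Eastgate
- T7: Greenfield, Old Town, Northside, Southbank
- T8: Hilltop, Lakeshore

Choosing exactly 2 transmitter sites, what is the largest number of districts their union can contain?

Choosing T3, T6 covers {Parkview, Hilltop, Lakeshore, Old Town, Riverside, Midtown, Northside, Southbank, Eastgate} — 9 districts.
No choice of 2 transmitter sites does better; here Elmwood, Greenfield are left uncovered.

9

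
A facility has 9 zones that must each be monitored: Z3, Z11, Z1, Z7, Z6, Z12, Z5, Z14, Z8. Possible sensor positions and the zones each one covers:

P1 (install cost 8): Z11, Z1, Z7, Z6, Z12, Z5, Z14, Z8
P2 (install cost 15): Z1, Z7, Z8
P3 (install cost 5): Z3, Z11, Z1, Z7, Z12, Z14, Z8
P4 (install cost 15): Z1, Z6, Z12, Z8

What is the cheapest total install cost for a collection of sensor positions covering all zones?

P1, P3 cover every zone at install cost 8 + 5 = 13.
Any cover uses at least 2 sensor positions; among all covering selections none totals below 13.

13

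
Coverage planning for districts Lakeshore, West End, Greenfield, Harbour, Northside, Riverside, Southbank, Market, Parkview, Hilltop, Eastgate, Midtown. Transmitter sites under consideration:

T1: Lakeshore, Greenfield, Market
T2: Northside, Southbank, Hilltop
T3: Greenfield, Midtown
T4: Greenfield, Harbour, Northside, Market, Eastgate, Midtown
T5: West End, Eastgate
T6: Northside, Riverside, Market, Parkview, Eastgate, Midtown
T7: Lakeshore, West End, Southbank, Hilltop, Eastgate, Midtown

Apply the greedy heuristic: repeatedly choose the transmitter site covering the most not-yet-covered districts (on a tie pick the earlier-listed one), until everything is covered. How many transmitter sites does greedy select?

3

Pick 1: T4 covers 6 new districts (Greenfield, Harbour, Northside, Market, Eastgate, Midtown).
Pick 2: T7 covers 4 new districts (Lakeshore, West End, Southbank, Hilltop).
Pick 3: T6 covers 2 new districts (Riverside, Parkview).
Greedy uses 3 transmitter sites.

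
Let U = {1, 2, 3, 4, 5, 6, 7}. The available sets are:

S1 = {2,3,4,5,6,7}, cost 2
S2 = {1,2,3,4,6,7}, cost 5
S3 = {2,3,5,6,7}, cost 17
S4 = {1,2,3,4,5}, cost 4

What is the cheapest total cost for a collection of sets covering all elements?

S1, S4 cover every element at cost 2 + 4 = 6.
Any cover uses at least 2 sets; among all covering selections none totals below 6.

6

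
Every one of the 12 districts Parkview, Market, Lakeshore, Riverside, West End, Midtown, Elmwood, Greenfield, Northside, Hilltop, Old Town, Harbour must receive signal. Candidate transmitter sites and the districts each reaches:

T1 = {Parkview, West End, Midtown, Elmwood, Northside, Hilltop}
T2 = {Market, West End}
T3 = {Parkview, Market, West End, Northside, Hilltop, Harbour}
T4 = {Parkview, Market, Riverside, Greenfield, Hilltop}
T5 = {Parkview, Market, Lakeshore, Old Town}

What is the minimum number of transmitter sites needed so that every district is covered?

4

T1, T3, T4, T5 together cover {Parkview, Market, Lakeshore, Riverside, West End, Midtown, Elmwood, Greenfield, Northside, Hilltop, Old Town, Harbour} — every district.
No 3 of the 5 transmitter sites cover everything (all 10 triples fall short), so 4 is minimum.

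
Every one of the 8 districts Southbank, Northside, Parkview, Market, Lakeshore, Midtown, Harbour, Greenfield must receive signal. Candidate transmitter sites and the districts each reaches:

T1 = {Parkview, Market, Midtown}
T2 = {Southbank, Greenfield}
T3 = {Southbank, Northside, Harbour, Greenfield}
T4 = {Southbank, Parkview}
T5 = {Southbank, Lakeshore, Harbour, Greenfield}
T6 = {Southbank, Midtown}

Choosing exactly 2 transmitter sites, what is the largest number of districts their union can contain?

7

Choosing T1, T3 covers {Southbank, Northside, Parkview, Market, Midtown, Harbour, Greenfield} — 7 districts.
No choice of 2 transmitter sites does better; here Lakeshore is left uncovered.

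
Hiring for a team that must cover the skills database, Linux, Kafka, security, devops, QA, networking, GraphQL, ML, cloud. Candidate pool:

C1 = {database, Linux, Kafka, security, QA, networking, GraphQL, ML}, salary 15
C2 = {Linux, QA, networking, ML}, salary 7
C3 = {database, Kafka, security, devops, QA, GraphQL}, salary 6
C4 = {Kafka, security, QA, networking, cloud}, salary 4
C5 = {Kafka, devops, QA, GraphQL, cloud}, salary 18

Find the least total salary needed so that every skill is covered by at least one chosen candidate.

17

C2, C3, C4 cover every skill at salary 7 + 6 + 4 = 17.
Any cover uses at least 2 candidates; among all covering selections none totals below 17.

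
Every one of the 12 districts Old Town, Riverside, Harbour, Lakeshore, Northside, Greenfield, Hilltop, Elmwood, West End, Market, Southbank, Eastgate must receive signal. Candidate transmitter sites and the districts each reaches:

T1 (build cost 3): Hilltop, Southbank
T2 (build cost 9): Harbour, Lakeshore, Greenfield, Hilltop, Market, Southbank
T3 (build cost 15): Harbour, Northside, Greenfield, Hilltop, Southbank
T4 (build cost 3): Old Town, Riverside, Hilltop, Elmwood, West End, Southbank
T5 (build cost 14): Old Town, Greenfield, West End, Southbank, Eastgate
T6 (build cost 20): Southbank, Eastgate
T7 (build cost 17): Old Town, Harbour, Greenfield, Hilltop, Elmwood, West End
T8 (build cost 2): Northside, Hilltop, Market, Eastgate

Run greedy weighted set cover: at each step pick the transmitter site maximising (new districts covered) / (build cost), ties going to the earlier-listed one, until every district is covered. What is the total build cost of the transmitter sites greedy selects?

14

Pick 1: T4 adds 6 new (Old Town, Riverside, Hilltop, Elmwood, West End, Southbank) at build cost 3 (ratio 6/3).
Pick 2: T8 adds 3 new (Northside, Market, Eastgate) at build cost 2 (ratio 3/2).
Pick 3: T2 adds 3 new (Harbour, Lakeshore, Greenfield) at build cost 9 (ratio 3/9).
Greedy total build cost: 3 + 2 + 9 = 14.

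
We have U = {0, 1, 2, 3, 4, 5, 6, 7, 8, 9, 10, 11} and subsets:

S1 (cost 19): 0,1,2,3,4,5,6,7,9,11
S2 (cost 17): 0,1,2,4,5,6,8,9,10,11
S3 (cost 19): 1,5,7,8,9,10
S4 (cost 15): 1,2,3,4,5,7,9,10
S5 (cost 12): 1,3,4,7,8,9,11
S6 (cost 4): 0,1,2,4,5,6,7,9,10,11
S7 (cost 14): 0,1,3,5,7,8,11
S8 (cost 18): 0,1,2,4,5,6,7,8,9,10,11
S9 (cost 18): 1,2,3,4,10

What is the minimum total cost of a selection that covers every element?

S5, S6 cover every element at cost 12 + 4 = 16.
Any cover uses at least 2 sets; among all covering selections none totals below 16.

16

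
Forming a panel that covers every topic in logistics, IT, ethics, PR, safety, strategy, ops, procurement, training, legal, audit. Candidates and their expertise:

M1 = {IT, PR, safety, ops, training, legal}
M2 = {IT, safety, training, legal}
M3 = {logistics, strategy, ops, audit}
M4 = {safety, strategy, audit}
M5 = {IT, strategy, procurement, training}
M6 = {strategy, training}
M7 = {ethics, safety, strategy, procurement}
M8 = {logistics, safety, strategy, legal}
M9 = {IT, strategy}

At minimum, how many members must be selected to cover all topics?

3

M1, M3, M7 together cover {logistics, IT, ethics, PR, safety, strategy, ops, procurement, training, legal, audit} — every topic.
No 2 of the 9 members cover everything (all 36 pairs fall short), so 3 is minimum.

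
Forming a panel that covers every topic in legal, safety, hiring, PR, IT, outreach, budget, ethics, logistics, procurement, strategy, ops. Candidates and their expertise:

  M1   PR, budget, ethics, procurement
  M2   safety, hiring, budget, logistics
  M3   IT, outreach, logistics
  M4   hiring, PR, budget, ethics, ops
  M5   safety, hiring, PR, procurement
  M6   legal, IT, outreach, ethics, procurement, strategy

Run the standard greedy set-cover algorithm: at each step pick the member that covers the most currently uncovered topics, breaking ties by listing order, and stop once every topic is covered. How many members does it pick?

3

Pick 1: M6 covers 6 new topics (legal, IT, outreach, ethics, procurement, strategy).
Pick 2: M2 covers 4 new topics (safety, hiring, budget, logistics).
Pick 3: M4 covers 2 new topics (PR, ops).
Greedy uses 3 members.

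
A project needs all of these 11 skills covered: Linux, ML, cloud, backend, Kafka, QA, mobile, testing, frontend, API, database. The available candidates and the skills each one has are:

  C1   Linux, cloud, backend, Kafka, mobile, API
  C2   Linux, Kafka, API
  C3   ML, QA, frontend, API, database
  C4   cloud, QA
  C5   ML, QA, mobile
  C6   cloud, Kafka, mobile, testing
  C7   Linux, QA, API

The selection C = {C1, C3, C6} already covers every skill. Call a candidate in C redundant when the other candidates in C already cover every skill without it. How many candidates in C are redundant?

Drop C1: Linux, backend uncovered — not redundant.
Drop C3: ML, QA, frontend, database uncovered — not redundant.
Drop C6: testing uncovered — not redundant.
None of the candidates in C is redundant.

0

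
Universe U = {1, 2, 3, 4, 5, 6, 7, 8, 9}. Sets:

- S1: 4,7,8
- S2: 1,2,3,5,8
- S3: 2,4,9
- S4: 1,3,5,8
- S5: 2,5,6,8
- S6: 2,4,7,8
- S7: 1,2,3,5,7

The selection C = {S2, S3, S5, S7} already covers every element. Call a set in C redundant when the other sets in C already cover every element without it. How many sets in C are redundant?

1

Drop S2: the rest still cover every element — redundant.
Drop S3: 4, 9 uncovered — not redundant.
Drop S5: 6 uncovered — not redundant.
Drop S7: 7 uncovered — not redundant.
1 redundant: S2.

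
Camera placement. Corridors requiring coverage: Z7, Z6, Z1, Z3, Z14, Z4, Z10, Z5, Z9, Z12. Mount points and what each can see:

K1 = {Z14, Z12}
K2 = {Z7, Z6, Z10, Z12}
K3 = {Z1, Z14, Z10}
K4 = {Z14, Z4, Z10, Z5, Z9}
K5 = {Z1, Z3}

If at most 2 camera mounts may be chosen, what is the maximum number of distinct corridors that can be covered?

8

Choosing K2, K4 covers {Z7, Z6, Z14, Z4, Z10, Z5, Z9, Z12} — 8 corridors.
No choice of 2 camera mounts does better; here Z1, Z3 are left uncovered.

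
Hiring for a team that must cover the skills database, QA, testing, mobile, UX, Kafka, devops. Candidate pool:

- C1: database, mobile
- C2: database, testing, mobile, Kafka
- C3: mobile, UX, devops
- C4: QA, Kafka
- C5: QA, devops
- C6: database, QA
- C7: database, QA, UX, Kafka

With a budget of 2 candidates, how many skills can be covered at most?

Choosing C2, C3 covers {database, testing, mobile, UX, Kafka, devops} — 6 skills.
No choice of 2 candidates does better; here QA is left uncovered.

6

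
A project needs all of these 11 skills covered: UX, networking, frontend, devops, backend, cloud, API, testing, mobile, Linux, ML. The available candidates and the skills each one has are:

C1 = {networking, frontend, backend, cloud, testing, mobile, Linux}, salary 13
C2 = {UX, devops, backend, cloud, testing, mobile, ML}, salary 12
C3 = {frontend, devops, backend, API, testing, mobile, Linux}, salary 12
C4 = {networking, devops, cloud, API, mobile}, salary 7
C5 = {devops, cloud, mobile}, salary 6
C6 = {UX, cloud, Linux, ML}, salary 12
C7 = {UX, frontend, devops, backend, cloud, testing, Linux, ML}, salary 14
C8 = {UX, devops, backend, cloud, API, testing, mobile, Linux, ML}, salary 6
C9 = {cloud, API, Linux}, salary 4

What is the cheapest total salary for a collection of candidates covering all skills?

19

C1, C8 cover every skill at salary 13 + 6 = 19.
Any cover uses at least 2 candidates; among all covering selections none totals below 19.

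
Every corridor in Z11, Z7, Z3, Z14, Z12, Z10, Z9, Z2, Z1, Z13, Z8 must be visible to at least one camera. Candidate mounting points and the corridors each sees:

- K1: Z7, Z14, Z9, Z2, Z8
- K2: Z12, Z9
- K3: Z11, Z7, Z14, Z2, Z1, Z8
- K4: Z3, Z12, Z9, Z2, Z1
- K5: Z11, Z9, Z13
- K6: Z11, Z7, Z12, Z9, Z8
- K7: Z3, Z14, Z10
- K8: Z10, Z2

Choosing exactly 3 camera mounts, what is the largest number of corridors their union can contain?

10

Choosing K1, K4, K5 covers {Z11, Z7, Z3, Z14, Z12, Z9, Z2, Z1, Z13, Z8} — 10 corridors.
No choice of 3 camera mounts does better; here Z10 is left uncovered.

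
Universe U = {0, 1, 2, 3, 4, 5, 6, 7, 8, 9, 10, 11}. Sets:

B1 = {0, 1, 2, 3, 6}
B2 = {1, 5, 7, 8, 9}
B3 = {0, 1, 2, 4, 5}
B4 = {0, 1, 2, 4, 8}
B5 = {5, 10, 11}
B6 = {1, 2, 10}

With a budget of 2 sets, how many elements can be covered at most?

9

Choosing B1, B2 covers {0, 1, 2, 3, 5, 6, 7, 8, 9} — 9 elements.
No choice of 2 sets does better; here 4, 10, 11 are left uncovered.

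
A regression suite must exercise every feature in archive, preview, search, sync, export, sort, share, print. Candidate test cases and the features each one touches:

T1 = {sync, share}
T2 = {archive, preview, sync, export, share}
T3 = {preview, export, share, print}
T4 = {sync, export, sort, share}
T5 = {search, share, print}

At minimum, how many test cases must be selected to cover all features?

3

T2, T4, T5 together cover {archive, preview, search, sync, export, sort, share, print} — every feature.
No 2 of the 5 test cases cover everything (all 10 pairs fall short), so 3 is minimum.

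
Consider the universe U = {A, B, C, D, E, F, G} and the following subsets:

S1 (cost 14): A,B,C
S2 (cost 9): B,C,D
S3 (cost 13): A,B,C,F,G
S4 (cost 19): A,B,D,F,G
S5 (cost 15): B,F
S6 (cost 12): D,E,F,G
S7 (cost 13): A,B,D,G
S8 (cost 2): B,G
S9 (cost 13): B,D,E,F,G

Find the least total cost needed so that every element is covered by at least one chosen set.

25

S3, S6 cover every element at cost 13 + 12 = 25.
Any cover uses at least 2 sets; among all covering selections none totals below 25.
Greedy by coverage-per-cost would pick S8, S6, S3 for 27 — worse than the optimum 25.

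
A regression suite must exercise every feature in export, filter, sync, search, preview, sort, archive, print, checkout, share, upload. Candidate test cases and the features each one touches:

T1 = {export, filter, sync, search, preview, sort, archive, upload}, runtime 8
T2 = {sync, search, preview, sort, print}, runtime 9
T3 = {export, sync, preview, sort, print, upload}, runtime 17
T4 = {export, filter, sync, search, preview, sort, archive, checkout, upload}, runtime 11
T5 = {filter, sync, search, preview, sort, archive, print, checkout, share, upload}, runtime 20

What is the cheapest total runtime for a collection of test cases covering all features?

28

T1, T5 cover every feature at runtime 8 + 20 = 28.
Any cover uses at least 2 test cases; among all covering selections none totals below 28.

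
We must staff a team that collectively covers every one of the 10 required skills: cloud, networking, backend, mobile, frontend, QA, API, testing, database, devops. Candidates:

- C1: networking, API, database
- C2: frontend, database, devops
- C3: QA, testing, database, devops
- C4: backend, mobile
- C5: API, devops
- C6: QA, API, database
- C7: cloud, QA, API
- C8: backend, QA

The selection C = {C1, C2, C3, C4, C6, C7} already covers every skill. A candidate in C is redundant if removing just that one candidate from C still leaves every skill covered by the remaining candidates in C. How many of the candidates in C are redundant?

Drop C1: networking uncovered — not redundant.
Drop C2: frontend uncovered — not redundant.
Drop C3: testing uncovered — not redundant.
Drop C4: backend, mobile uncovered — not redundant.
Drop C6: the rest still cover every skill — redundant.
Drop C7: cloud uncovered — not redundant.
1 redundant: C6.

1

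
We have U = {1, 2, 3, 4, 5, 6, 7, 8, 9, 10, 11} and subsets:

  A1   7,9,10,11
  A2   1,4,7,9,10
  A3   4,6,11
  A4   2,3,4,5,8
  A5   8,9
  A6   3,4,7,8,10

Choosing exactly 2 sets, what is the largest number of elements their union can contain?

9

Choosing A1, A4 covers {2, 3, 4, 5, 7, 8, 9, 10, 11} — 9 elements.
No choice of 2 sets does better; here 1, 6 are left uncovered.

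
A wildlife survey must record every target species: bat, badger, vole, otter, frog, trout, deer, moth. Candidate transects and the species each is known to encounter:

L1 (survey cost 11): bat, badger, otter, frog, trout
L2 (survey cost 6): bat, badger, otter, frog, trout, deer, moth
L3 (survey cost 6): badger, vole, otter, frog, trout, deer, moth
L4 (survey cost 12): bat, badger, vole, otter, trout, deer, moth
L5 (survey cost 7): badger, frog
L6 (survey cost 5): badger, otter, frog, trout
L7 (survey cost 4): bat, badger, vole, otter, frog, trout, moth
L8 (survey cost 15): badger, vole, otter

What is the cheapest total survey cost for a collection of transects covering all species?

10

L2, L7 cover every species at survey cost 6 + 4 = 10.
Any cover uses at least 2 transects; among all covering selections none totals below 10.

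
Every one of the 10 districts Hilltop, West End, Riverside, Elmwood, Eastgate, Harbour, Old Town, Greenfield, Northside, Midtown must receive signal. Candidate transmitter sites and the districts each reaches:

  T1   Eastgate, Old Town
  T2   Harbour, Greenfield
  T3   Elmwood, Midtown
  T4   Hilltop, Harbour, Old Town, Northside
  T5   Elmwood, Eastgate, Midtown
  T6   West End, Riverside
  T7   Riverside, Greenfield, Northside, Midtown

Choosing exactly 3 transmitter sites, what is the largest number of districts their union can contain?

Choosing T4, T5, T6 covers {Hilltop, West End, Riverside, Elmwood, Eastgate, Harbour, Old Town, Northside, Midtown} — 9 districts.
No choice of 3 transmitter sites does better; here Greenfield is left uncovered.

9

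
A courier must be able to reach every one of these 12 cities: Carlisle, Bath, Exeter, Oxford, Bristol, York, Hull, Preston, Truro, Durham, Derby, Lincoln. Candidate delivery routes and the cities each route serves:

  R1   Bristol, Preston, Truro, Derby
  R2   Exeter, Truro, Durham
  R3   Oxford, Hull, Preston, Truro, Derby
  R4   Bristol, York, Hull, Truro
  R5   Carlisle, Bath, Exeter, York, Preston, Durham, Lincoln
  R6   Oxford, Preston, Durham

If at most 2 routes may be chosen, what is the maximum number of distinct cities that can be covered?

Choosing R3, R5 covers {Carlisle, Bath, Exeter, Oxford, York, Hull, Preston, Truro, Durham, Derby, Lincoln} — 11 cities.
No choice of 2 routes does better; here Bristol is left uncovered.

11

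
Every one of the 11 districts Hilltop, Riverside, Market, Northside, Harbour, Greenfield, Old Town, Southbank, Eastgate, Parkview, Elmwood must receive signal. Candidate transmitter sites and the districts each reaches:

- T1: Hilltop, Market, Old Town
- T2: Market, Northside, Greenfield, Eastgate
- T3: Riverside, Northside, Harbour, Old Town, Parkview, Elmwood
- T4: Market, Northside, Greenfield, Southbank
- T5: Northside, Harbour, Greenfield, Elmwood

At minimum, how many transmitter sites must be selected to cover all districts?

4

T1, T2, T3, T4 together cover {Hilltop, Riverside, Market, Northside, Harbour, Greenfield, Old Town, Southbank, Eastgate, Parkview, Elmwood} — every district.
No 3 of the 5 transmitter sites cover everything (all 10 triples fall short), so 4 is minimum.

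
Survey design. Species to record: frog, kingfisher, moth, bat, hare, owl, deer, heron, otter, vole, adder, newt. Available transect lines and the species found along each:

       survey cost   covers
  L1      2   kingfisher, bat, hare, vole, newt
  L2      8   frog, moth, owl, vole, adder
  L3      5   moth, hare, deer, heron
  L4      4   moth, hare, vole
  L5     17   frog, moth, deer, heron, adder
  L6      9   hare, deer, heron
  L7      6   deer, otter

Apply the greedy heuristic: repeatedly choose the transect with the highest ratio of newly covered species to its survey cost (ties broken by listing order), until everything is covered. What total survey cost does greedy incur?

Pick 1: L1 adds 5 new (kingfisher, bat, hare, vole, newt) at survey cost 2 (ratio 5/2).
Pick 2: L3 adds 3 new (moth, deer, heron) at survey cost 5 (ratio 3/5).
Pick 3: L2 adds 3 new (frog, owl, adder) at survey cost 8 (ratio 3/8).
Pick 4: L7 adds 1 new (otter) at survey cost 6 (ratio 1/6).
Greedy total survey cost: 2 + 5 + 8 + 6 = 21.

21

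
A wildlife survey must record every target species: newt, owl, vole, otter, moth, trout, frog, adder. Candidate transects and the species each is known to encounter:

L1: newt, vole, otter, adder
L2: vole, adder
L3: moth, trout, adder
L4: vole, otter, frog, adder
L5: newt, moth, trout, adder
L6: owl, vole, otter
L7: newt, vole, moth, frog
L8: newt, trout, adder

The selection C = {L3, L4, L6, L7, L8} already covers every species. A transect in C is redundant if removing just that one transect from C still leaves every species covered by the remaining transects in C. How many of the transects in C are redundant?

Drop L3: the rest still cover every species — redundant.
Drop L4: the rest still cover every species — redundant.
Drop L6: owl uncovered — not redundant.
Drop L7: the rest still cover every species — redundant.
Drop L8: the rest still cover every species — redundant.
4 redundant: L3, L4, L7, L8.

4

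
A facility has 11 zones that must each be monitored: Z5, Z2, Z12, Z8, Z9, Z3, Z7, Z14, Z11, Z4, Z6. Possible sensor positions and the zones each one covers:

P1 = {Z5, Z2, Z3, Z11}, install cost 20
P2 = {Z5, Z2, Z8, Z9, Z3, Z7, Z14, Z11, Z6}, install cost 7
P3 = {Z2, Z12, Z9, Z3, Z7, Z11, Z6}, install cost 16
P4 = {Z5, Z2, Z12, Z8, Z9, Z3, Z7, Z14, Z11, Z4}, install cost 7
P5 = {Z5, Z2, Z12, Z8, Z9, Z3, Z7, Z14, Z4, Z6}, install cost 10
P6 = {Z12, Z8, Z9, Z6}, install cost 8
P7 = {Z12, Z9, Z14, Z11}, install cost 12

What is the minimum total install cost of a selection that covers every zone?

P2, P4 cover every zone at install cost 7 + 7 = 14.
Any cover uses at least 2 sensor positions; among all covering selections none totals below 14.

14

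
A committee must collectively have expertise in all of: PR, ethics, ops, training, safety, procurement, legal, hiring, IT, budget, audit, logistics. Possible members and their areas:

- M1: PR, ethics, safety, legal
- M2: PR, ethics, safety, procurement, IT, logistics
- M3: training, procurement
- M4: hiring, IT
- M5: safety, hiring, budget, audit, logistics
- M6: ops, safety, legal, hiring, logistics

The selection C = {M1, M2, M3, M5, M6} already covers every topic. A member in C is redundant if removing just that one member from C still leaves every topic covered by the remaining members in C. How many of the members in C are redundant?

1

Drop M1: the rest still cover every topic — redundant.
Drop M2: IT uncovered — not redundant.
Drop M3: training uncovered — not redundant.
Drop M5: budget, audit uncovered — not redundant.
Drop M6: ops uncovered — not redundant.
1 redundant: M1.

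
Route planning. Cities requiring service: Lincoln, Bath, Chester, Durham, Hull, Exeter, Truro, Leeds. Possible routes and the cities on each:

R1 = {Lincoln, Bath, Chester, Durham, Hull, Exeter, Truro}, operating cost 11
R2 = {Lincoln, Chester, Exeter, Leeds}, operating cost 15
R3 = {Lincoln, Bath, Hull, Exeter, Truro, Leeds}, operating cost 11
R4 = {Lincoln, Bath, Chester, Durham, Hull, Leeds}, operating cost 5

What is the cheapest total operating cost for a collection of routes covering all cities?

R1, R4 cover every city at operating cost 11 + 5 = 16.
Any cover uses at least 2 routes; among all covering selections none totals below 16.

16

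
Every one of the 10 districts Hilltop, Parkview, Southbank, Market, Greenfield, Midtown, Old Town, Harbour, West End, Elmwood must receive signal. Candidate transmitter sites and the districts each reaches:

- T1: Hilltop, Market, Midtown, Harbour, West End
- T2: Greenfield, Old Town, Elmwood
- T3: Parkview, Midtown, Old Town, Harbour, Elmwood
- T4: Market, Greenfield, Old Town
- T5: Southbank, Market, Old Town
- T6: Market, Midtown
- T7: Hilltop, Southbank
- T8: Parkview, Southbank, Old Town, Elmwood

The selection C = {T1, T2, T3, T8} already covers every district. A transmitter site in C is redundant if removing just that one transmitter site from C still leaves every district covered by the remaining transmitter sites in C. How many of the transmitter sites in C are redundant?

1

Drop T1: Hilltop, Market, West End uncovered — not redundant.
Drop T2: Greenfield uncovered — not redundant.
Drop T3: the rest still cover every district — redundant.
Drop T8: Southbank uncovered — not redundant.
1 redundant: T3.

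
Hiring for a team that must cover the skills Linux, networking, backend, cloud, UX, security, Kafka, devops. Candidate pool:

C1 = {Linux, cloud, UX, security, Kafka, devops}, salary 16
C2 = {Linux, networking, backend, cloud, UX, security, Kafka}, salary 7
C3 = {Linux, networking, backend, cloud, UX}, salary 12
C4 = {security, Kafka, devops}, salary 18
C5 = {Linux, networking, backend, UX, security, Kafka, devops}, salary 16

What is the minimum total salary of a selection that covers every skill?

23

C1, C2 cover every skill at salary 16 + 7 = 23.
Any cover uses at least 2 candidates; among all covering selections none totals below 23.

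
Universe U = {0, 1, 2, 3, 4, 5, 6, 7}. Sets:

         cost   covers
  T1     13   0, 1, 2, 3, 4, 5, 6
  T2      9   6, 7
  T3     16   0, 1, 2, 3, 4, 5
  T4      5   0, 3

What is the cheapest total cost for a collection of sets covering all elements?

22

T1, T2 cover every element at cost 13 + 9 = 22.
Any cover uses at least 2 sets; among all covering selections none totals below 22.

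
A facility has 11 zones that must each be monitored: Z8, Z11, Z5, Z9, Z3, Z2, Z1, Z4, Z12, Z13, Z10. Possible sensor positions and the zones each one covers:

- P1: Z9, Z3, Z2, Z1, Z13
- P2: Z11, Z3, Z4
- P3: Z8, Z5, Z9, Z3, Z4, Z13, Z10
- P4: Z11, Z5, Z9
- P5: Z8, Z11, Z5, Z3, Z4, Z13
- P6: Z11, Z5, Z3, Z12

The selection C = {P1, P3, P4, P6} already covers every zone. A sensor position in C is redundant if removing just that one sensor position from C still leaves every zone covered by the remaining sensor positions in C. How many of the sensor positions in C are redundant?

Drop P1: Z2, Z1 uncovered — not redundant.
Drop P3: Z8, Z4, Z10 uncovered — not redundant.
Drop P4: the rest still cover every zone — redundant.
Drop P6: Z12 uncovered — not redundant.
1 redundant: P4.

1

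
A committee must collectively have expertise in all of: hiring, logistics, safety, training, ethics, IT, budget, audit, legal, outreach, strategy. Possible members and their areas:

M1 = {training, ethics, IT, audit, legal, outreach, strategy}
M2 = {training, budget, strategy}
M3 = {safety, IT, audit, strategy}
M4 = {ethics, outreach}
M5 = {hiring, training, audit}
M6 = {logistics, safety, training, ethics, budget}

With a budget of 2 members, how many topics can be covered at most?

10

Choosing M1, M6 covers {logistics, safety, training, ethics, IT, budget, audit, legal, outreach, strategy} — 10 topics.
No choice of 2 members does better; here hiring is left uncovered.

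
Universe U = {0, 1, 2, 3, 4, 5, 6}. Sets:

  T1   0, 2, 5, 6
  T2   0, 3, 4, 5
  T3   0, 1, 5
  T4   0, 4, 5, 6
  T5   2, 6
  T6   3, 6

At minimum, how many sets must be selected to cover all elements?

T1, T2, T3 together cover {0, 1, 2, 3, 4, 5, 6} — every element.
No 2 of the 6 sets cover everything (all 15 pairs fall short), so 3 is minimum.

3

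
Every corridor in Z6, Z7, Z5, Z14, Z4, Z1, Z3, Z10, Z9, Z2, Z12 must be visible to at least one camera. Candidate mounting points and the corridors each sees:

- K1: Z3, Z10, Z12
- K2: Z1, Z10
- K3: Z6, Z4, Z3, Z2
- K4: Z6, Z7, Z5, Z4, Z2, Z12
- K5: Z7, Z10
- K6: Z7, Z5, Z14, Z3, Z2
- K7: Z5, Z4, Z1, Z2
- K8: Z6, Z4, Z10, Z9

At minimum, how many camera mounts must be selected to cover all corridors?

K1, K2, K6, K8 together cover {Z6, Z7, Z5, Z14, Z4, Z1, Z3, Z10, Z9, Z2, Z12} — every corridor.
No 3 of the 8 camera mounts cover everything (all 56 triples fall short), so 4 is minimum.
Greedy (largest uncovered first) would take K4, K1, K2, K6, K8 — 5 camera mounts — but 4 suffice.

4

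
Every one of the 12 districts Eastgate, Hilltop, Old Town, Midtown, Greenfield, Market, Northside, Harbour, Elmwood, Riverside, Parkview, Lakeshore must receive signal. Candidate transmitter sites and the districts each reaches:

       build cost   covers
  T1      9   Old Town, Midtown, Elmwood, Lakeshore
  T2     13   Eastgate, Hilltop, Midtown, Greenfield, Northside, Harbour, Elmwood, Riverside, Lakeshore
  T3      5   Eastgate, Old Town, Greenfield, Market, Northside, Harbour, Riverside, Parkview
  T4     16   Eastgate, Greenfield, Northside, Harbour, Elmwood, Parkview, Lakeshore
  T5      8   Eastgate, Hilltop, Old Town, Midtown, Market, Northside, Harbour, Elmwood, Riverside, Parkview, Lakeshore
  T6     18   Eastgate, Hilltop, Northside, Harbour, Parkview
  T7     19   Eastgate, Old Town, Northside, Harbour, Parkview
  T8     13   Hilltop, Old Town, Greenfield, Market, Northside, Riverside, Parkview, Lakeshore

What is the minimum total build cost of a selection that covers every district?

13

T3, T5 cover every district at build cost 5 + 8 = 13.
Any cover uses at least 2 transmitter sites; among all covering selections none totals below 13.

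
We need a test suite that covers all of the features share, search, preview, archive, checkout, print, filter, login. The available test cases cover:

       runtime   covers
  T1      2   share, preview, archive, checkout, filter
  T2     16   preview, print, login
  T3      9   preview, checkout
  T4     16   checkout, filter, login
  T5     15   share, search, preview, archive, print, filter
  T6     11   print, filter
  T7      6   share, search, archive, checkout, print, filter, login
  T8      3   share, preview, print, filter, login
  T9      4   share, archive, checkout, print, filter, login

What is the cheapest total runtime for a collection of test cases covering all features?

8

T1, T7 cover every feature at runtime 2 + 6 = 8.
Any cover uses at least 2 test cases; among all covering selections none totals below 8.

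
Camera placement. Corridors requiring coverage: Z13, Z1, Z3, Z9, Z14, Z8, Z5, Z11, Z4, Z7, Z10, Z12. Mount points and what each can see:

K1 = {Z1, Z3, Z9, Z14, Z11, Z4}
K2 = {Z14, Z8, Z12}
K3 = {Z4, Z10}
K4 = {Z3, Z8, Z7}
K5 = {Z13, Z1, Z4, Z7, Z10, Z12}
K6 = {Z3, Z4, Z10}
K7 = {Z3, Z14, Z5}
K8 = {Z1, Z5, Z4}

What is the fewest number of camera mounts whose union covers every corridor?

K1, K2, K5, K7 together cover {Z13, Z1, Z3, Z9, Z14, Z8, Z5, Z11, Z4, Z7, Z10, Z12} — every corridor.
No 3 of the 8 camera mounts cover everything (all 56 triples fall short), so 4 is minimum.

4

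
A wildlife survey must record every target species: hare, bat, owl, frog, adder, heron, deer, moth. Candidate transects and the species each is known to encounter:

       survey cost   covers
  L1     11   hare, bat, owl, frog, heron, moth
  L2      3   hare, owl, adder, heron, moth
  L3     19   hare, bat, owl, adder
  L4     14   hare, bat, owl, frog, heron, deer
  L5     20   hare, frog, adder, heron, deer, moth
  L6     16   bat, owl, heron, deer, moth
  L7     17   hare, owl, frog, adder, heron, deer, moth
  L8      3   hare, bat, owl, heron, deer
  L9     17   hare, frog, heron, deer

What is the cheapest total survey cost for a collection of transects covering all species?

L2, L4 cover every species at survey cost 3 + 14 = 17.
Any cover uses at least 2 transects; among all covering selections none totals below 17.

17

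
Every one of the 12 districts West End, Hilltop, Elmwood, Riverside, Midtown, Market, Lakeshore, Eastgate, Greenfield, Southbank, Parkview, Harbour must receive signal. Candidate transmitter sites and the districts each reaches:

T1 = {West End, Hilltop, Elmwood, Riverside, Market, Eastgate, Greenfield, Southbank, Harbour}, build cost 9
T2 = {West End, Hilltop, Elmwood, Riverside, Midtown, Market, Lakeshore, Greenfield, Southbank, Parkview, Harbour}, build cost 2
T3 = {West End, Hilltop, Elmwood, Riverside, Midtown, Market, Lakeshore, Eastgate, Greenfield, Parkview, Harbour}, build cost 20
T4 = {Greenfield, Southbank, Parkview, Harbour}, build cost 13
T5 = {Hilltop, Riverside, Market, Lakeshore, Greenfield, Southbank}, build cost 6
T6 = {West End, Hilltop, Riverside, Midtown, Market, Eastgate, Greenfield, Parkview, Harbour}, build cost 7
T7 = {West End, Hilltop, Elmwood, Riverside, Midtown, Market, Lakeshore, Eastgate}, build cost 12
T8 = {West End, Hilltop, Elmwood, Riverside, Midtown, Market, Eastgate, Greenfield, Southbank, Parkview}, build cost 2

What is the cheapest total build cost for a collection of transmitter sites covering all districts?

4

T2, T8 cover every district at build cost 2 + 2 = 4.
Any cover uses at least 2 transmitter sites; among all covering selections none totals below 4.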